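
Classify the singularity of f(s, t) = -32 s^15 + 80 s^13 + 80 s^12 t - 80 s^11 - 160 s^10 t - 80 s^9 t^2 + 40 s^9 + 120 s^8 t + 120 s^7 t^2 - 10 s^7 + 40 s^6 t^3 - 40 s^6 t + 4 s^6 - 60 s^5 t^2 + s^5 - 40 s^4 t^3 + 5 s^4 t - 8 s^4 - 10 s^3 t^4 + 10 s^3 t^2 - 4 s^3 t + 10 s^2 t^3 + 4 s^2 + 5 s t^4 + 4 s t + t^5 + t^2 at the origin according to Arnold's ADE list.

The Hessian of f at 0 has rank 1. Corank 1: A-series; mu = 4 gives A_4.

A_{4}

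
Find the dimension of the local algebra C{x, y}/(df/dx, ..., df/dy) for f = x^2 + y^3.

2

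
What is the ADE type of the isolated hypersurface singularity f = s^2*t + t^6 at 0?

D_{7}

The Hessian of f at 0 has rank 0. Corank 2; j^3 = s^2*t has shape L^2 M (L != M), so D-series; mu = 7 gives D_7.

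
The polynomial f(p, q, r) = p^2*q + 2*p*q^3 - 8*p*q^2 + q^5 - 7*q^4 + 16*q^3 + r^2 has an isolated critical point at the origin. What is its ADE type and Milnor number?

The Hessian of f at 0 is [[0, 0, 0], [0, 0, 0], [0, 0, 2]] with rank 1, so corank 2. A Groebner basis of the Jacobian ideal J(f) in C{p,q,r} is {p*q^2 + 4*p*q - 16*q^2, p*q + q^3 - 4*q^2, p^2 - 12*p*q + 32*q^2, r}; counting standard monomials gives mu = 5. Corank 2; j^3 = q*(p - 4*q)^2 has shape L^2 M (L != M), so D-series; mu = 5 gives D_5.

Type D5, Milnor number mu = 5.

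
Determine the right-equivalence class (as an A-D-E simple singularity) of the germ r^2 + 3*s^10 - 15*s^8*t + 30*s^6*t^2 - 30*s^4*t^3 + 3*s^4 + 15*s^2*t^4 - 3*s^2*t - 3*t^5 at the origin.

The Hessian of f at 0 has rank 1. Corank 2; j^3 = -3*s^2*t has shape L^2 M (L != M), so D-series; mu = 6 gives D_6.

D6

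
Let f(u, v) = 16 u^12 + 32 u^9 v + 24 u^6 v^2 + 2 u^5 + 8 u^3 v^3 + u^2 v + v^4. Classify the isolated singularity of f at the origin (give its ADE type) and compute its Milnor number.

Type D5, Milnor number mu = 5.

The Hessian of f at 0 is [[0, 0], [0, 0]] with rank 0, so corank 2. A Groebner basis of the Jacobian ideal J(f) in C{u,v} is {u^3, u^2/4 + v^3, u*v}; counting standard monomials gives mu = 5. Corank 2; j^3 = u^2*v has shape L^2 M (L != M), so D-series; mu = 5 gives D_5.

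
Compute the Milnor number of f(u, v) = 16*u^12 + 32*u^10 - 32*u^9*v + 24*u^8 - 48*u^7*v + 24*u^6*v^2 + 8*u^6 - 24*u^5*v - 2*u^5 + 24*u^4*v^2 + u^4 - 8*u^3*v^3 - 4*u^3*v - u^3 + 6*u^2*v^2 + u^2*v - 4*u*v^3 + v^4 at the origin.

The Hessian of f at 0 has rank 0. Corank 2; j^3 = -u^2*(u - v) has shape L^2 M (L != M), so D-series; mu = 5 gives D_5.

5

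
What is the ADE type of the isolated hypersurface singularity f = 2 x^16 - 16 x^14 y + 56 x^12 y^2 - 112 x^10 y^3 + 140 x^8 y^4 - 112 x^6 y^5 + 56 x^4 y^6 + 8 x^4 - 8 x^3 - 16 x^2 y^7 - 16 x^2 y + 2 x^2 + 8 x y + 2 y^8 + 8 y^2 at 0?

A_7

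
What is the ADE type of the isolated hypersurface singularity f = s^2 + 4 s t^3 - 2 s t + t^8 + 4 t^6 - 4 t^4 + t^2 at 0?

A_7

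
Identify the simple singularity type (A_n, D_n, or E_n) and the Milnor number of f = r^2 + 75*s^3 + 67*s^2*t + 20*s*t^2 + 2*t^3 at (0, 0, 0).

Type D_4, Milnor number mu = 4.

The Hessian of f at 0 has rank 1. Corank 2; j^3 = (3*s + t)*(25*s^2 + 14*s*t + 2*t^2) splits into three distinct lines over C (the quadratic factor has nonzero discriminant), so D_4.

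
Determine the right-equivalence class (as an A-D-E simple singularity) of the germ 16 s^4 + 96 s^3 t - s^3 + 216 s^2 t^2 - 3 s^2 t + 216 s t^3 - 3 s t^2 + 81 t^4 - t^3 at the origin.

E_{6}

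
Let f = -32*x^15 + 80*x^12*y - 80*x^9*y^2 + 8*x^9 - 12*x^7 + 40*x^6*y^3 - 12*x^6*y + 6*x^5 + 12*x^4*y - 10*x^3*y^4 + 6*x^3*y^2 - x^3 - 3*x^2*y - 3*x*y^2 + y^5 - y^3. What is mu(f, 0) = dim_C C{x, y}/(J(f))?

8

The Hessian of f at 0 is [[0, 0], [0, 0]] with rank 0, so corank 2. A Groebner basis of the Jacobian ideal J(f) in C{x,y} is {x^2/4 + x*y^3 + x*y/2 + y^2/4, y^4, x^3 - 3*x*y^2 - 2*y^3, x^2*y + 2*x*y^2 + y^3}; counting standard monomials gives mu = 8. Corank 2; j^3 = -(x + y)^3 is a perfect cube, so E-series; the 5-jet and mu = 8 give E_8.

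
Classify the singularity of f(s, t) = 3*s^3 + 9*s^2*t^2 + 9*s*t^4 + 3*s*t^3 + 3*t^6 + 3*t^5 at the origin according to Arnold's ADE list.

The Hessian of f at 0 has rank 0. Corank 2; j^3 = 3*s^3 is a perfect cube, so E-series; the 4-jet and mu = 7 give E_7.

E_7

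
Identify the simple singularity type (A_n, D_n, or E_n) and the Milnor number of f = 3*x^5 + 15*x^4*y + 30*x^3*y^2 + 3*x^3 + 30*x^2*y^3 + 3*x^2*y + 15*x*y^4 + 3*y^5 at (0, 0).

The Hessian of f at 0 has rank 0. Corank 2; j^3 = 3*x^2*(x + y) has shape L^2 M (L != M), so D-series; mu = 6 gives D_6.

Type D_{6}, Milnor number mu = 6.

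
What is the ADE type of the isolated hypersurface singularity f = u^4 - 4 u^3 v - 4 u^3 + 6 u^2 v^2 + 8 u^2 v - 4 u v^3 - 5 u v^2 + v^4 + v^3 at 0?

The Hessian of f at 0 is [[0, 0], [0, 0]] with rank 0, so corank 2. A Groebner basis of the Jacobian ideal J(f) in C{u,v} is {u*v^2 + 2*u*v - v^2, 4*u*v + v^3 - 2*v^2, u^2 - 3*u*v/2 + v^2/2}; counting standard monomials gives mu = 5. Corank 2; j^3 = -(u - v)*(2*u - v)^2 has shape L^2 M (L != M), so D-series; mu = 5 gives D_5.

D_5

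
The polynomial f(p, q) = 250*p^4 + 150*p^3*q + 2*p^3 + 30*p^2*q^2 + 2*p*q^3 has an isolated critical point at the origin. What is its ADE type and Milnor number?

The Hessian of f at 0 is [[0, 0], [0, 0]] with rank 0, so corank 2. A Groebner basis of the Jacobian ideal J(f) in C{p,q} is {3*p^2/25 + q^4 + q^3/25, p^3, p^2*q - p^2/25 - q^3/75, 2*p^2/5 + p*q^2 + 2*q^3/15}; counting standard monomials gives mu = 7. Corank 2; j^3 = 2*p^3 is a perfect cube, so E-series; the 4-jet and mu = 7 give E_7.

Type E_{7}, Milnor number mu = 7.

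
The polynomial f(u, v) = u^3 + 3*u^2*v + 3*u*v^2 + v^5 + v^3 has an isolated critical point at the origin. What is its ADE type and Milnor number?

Type E8, Milnor number mu = 8.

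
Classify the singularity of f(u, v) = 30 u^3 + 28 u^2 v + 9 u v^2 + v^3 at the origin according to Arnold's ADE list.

D_4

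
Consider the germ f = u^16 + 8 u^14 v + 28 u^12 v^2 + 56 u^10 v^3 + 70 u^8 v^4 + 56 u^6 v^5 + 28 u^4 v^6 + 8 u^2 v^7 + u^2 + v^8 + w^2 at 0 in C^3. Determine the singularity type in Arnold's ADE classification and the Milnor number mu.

Type A7, Milnor number mu = 7.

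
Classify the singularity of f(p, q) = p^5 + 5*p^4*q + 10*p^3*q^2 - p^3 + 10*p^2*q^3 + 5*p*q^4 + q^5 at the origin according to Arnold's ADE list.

E8

The Hessian of f at 0 is [[0, 0], [0, 0]] with rank 0, so corank 2. A Groebner basis of the Jacobian ideal J(f) in C{p,q} is {q^5, p*q^3 + q^4/4, p^2}; counting standard monomials gives mu = 8. Corank 2; j^3 = -p^3 is a perfect cube, so E-series; the 5-jet and mu = 8 give E_8.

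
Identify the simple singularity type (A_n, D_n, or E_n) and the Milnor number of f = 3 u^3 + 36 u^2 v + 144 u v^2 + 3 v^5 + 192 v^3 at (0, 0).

Type E_8, Milnor number mu = 8.

The Hessian of f at 0 has rank 0. Corank 2; j^3 = 3*(u + 4*v)^3 is a perfect cube, so E-series; the 5-jet and mu = 8 give E_8.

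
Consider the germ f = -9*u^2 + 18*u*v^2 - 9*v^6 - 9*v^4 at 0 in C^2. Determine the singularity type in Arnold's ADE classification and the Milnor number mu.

Type A_{5}, Milnor number mu = 5.

The Hessian of f at 0 has rank 1. Corank 1: A-series; mu = 5 gives A_5.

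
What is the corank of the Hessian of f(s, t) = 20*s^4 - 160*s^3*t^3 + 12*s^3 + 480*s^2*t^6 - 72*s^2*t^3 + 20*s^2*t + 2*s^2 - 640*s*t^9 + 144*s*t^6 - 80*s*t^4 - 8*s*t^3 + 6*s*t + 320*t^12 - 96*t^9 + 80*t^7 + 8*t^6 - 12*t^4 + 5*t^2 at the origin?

0

The Hessian at 0 is [[4, 6], [6, 10]] of rank 2; hence corank 0.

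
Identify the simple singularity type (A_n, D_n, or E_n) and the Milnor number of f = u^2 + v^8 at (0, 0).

Type A_{7}, Milnor number mu = 7.

The Hessian of f at 0 has rank 1. Corank 1: A-series; mu = 7 gives A_7.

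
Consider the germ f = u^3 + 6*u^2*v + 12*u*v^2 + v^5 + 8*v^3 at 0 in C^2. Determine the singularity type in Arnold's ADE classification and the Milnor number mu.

The Hessian of f at 0 has rank 0. Corank 2; j^3 = (u + 2*v)^3 is a perfect cube, so E-series; the 5-jet and mu = 8 give E_8.

Type E_{8}, Milnor number mu = 8.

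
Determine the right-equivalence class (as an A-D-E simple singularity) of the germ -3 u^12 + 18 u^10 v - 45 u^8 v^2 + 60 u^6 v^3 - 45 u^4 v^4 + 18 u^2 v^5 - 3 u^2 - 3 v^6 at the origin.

A5

The Hessian of f at 0 is [[-6, 0], [0, 0]] with rank 1, so corank 1. A Groebner basis of the Jacobian ideal J(f) in C{u,v} is {v^5, u}; counting standard monomials gives mu = 5. Corank 1: A-series; mu = 5 gives A_5.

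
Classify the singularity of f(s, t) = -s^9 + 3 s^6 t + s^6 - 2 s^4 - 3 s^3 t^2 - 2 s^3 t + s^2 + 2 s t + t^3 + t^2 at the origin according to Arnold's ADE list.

A_2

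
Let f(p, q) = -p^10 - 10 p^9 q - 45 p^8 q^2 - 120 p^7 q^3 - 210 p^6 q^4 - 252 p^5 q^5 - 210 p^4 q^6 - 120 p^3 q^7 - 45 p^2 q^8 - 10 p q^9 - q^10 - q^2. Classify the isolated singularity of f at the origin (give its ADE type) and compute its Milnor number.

Type A_{9}, Milnor number mu = 9.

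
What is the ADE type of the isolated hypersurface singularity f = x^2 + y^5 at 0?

A_4

The Hessian of f at 0 has rank 1. Corank 1: A-series; mu = 4 gives A_4.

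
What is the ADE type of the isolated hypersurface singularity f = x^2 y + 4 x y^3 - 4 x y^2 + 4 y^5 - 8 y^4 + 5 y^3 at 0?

D_4

The Hessian of f at 0 has rank 0. Corank 2; j^3 = y*(x^2 - 4*x*y + 5*y^2) splits into three distinct lines over C (the quadratic factor has nonzero discriminant), so D_4.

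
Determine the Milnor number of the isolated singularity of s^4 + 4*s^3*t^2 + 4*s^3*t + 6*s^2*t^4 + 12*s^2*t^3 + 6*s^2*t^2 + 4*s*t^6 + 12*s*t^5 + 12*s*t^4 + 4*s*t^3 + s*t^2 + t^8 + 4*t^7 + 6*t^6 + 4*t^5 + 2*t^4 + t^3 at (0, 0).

The Hessian of f at 0 has rank 0. Corank 2; j^3 = t^2*(s + t) has shape L^2 M (L != M), so D-series; mu = 5 gives D_5.

5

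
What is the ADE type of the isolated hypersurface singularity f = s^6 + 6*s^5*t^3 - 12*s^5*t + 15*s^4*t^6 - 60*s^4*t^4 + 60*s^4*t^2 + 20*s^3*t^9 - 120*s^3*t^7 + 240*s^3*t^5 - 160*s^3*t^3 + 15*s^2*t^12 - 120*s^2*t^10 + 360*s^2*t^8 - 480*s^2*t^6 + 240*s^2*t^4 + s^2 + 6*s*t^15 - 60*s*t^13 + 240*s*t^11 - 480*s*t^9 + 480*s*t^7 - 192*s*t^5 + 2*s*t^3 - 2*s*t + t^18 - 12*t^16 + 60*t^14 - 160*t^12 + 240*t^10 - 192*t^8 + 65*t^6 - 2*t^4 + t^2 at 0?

A5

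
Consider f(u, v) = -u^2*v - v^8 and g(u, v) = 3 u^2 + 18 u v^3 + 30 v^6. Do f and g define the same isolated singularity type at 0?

The Hessian of f at 0 has rank 0. Corank 2; j^3 = -u^2*v has shape L^2 M (L != M), so D-series; mu = 9 gives D_9. The Hessian of g at 0 has rank 1. Corank 1: A-series; mu = 5 gives A_5. f is D_9 but g is A_5, hence not right-equivalent.

No.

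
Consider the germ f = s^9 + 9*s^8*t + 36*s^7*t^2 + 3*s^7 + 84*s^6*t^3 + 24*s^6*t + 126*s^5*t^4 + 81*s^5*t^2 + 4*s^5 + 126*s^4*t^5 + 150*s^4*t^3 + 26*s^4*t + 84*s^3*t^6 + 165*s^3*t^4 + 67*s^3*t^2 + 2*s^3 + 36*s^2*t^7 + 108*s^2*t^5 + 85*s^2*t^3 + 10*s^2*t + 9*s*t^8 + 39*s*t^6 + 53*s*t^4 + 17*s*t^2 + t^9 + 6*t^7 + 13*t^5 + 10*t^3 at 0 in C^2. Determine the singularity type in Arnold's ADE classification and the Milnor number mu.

Type D_{4}, Milnor number mu = 4.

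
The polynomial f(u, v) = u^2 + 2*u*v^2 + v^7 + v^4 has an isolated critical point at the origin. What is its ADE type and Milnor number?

Type A_{6}, Milnor number mu = 6.

The Hessian of f at 0 has rank 1. Corank 1: A-series; mu = 6 gives A_6.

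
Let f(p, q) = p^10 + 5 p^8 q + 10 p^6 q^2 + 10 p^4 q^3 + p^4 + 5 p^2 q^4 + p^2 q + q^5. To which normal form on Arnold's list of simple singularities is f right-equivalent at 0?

D_{6}

The Hessian of f at 0 has rank 0. Corank 2; j^3 = p^2*q has shape L^2 M (L != M), so D-series; mu = 6 gives D_6.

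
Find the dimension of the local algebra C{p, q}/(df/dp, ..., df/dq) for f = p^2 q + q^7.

8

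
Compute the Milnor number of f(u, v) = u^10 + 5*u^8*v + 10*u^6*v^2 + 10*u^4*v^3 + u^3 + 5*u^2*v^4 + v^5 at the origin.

8

The Hessian of f at 0 has rank 0. Corank 2; j^3 = u^3 is a perfect cube, so E-series; the 5-jet and mu = 8 give E_8.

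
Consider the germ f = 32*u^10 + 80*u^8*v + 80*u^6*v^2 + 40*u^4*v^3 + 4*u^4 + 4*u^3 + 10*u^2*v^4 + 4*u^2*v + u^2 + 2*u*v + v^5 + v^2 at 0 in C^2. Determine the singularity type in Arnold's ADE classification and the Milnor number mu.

Type A_4, Milnor number mu = 4.

The Hessian of f at 0 has rank 1. Corank 1: A-series; mu = 4 gives A_4.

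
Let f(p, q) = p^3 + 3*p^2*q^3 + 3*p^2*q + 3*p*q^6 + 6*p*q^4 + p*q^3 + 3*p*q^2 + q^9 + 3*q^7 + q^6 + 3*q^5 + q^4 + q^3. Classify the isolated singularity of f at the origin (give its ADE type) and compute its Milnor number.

Type E_7, Milnor number mu = 7.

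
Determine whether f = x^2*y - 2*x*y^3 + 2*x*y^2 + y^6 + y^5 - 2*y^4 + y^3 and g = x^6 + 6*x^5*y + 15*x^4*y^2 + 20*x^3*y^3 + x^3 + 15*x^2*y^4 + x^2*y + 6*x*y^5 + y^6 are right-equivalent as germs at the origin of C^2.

The Hessian of f at 0 has rank 0. Corank 2; j^3 = y*(x + y)^2 has shape L^2 M (L != M), so D-series; mu = 7 gives D_7. The Hessian of g at 0 has rank 0. Corank 2; j^3 = x^2*(x + y) has shape L^2 M (L != M), so D-series; mu = 7 gives D_7. Both have type D_7, hence right-equivalent.

Yes.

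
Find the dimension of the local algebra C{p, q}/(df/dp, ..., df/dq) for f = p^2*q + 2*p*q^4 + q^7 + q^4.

The Hessian of f at 0 has rank 0. Corank 2; j^3 = p^2*q has shape L^2 M (L != M), so D-series; mu = 5 gives D_5.

5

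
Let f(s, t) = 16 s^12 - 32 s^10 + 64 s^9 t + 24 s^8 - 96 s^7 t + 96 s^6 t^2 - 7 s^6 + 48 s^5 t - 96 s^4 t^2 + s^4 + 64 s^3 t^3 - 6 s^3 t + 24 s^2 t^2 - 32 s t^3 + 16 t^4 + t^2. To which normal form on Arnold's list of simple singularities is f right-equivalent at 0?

A_3

The Hessian of f at 0 has rank 1. Corank 1: A-series; mu = 3 gives A_3.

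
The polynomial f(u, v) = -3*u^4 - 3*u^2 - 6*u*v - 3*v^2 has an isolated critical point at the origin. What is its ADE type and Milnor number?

Type A_3, Milnor number mu = 3.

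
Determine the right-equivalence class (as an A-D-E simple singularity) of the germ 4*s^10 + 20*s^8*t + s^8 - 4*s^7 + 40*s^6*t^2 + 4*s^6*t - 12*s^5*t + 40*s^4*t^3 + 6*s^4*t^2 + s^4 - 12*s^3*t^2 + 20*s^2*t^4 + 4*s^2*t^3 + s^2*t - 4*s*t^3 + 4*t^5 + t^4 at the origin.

D_{5}

The Hessian of f at 0 is [[0, 0], [0, 0]] with rank 0, so corank 2. A Groebner basis of the Jacobian ideal J(f) in C{s,t} is {s*t^2, -s*t/2 + t^3, s^2 + 2*s*t}; counting standard monomials gives mu = 5. Corank 2; j^3 = s^2*t has shape L^2 M (L != M), so D-series; mu = 5 gives D_5.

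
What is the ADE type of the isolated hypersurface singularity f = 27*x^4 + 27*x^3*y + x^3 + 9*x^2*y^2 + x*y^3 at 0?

The Hessian of f at 0 has rank 0. Corank 2; j^3 = x^3 is a perfect cube, so E-series; the 4-jet and mu = 7 give E_7.

E_{7}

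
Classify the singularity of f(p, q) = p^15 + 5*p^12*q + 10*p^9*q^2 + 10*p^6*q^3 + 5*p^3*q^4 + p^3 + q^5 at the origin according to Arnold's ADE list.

The Hessian of f at 0 has rank 0. Corank 2; j^3 = p^3 is a perfect cube, so E-series; the 5-jet and mu = 8 give E_8.

E_{8}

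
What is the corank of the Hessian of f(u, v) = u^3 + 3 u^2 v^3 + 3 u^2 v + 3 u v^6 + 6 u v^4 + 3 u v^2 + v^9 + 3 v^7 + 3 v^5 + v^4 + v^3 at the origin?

2

Hessian at 0 has rank 0.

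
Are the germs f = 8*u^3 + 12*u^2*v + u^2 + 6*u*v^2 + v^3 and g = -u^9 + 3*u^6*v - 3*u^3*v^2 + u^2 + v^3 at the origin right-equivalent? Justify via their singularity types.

Yes.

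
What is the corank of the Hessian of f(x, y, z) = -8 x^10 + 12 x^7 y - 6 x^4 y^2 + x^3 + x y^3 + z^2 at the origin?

2

Hessian at 0 has rank 1.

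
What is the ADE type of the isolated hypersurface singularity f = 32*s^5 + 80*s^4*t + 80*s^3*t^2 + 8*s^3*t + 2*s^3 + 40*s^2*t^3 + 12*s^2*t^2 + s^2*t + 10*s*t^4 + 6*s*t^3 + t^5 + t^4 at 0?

D_5

The Hessian of f at 0 has rank 0. Corank 2; j^3 = s^2*(2*s + t) has shape L^2 M (L != M), so D-series; mu = 5 gives D_5.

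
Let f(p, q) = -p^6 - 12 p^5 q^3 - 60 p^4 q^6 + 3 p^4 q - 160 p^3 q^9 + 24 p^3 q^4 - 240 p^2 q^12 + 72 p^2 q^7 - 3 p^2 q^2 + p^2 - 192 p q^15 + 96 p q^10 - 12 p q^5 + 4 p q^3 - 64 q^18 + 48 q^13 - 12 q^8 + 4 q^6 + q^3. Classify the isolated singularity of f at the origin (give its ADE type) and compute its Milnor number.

The Hessian of f at 0 is [[2, 0], [0, 0]] with rank 1, so corank 1. A Groebner basis of the Jacobian ideal J(f) in C{p,q} is {q^2, p}; counting standard monomials gives mu = 2. Corank 1: A-series; mu = 2 gives A_2.

Type A2, Milnor number mu = 2.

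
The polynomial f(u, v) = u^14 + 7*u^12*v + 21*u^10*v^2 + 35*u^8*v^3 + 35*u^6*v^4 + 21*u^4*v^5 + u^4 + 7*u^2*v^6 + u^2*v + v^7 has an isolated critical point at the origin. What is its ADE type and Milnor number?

Type D8, Milnor number mu = 8.

The Hessian of f at 0 has rank 0. Corank 2; j^3 = u^2*v has shape L^2 M (L != M), so D-series; mu = 8 gives D_8.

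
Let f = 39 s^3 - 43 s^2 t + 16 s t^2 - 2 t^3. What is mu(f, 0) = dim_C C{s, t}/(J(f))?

4

The Hessian of f at 0 is [[0, 0], [0, 0]] with rank 0, so corank 2. A Groebner basis of the Jacobian ideal J(f) in C{s,t} is {t^3, s^2 - 2*t^2/23, s*t - 7*t^2/23}; counting standard monomials gives mu = 4. Corank 2; j^3 = (3*s - t)*(13*s^2 - 10*s*t + 2*t^2) splits into three distinct lines over C (the quadratic factor has nonzero discriminant), so D_4.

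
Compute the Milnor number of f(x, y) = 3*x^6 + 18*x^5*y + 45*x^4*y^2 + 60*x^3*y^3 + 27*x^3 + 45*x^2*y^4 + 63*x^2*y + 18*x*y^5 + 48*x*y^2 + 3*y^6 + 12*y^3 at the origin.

7

The Hessian of f at 0 has rank 0. Corank 2; j^3 = 3*(x + y)*(3*x + 2*y)^2 has shape L^2 M (L != M), so D-series; mu = 7 gives D_7.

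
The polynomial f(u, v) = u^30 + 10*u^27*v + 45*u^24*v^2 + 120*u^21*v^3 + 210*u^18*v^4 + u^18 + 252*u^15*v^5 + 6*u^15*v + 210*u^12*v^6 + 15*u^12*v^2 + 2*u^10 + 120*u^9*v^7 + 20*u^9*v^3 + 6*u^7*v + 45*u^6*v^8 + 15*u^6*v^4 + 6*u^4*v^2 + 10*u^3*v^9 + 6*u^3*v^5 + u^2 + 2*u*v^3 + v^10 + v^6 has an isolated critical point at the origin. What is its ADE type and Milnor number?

The Hessian of f at 0 has rank 1. Corank 1: A-series; mu = 9 gives A_9.

Type A9, Milnor number mu = 9.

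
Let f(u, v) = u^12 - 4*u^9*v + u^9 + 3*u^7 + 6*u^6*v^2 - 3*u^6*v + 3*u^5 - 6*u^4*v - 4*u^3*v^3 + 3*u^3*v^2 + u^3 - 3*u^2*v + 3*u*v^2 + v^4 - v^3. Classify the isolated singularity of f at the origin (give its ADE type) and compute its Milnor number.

The Hessian of f at 0 is [[0, 0], [0, 0]] with rank 0, so corank 2. A Groebner basis of the Jacobian ideal J(f) in C{u,v} is {v^3, u^2 - 2*u*v + v^2}; counting standard monomials gives mu = 6. Corank 2; j^3 = (u - v)^3 is a perfect cube, so E-series; the 4-jet and mu = 6 give E_6.

Type E_{6}, Milnor number mu = 6.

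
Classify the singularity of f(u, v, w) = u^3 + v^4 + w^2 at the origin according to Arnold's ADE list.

E6

The Hessian of f at 0 is [[0, 0, 0], [0, 0, 0], [0, 0, 2]] with rank 1, so corank 2. A Groebner basis of the Jacobian ideal J(f) in C{u,v,w} is {v^3, u^2, w}; counting standard monomials gives mu = 6. Corank 2; j^3 = u^3 is a perfect cube, so E-series; the 4-jet and mu = 6 give E_6.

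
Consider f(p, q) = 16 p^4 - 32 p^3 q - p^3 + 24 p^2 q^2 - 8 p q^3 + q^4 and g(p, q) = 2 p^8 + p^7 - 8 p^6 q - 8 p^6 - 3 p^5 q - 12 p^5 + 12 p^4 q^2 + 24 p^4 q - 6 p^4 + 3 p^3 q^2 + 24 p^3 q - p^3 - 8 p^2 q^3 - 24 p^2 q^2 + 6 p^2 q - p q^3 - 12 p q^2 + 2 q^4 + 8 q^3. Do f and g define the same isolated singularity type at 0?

No.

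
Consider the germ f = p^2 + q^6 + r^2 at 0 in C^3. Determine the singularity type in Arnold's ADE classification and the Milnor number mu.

Type A_{5}, Milnor number mu = 5.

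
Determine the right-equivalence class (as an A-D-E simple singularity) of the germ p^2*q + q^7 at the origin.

D_{8}

The Hessian of f at 0 is [[0, 0], [0, 0]] with rank 0, so corank 2. A Groebner basis of the Jacobian ideal J(f) in C{p,q} is {p^2/7 + q^6, p^3, p*q}; counting standard monomials gives mu = 8. Corank 2; j^3 = p^2*q has shape L^2 M (L != M), so D-series; mu = 8 gives D_8.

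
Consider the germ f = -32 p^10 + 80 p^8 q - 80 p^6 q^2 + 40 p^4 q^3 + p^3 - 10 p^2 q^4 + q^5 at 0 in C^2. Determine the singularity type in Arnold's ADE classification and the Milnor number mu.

Type E_8, Milnor number mu = 8.

The Hessian of f at 0 has rank 0. Corank 2; j^3 = p^3 is a perfect cube, so E-series; the 5-jet and mu = 8 give E_8.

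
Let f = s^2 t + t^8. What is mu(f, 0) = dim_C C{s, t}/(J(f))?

The Hessian of f at 0 has rank 0. Corank 2; j^3 = s^2*t has shape L^2 M (L != M), so D-series; mu = 9 gives D_9.

9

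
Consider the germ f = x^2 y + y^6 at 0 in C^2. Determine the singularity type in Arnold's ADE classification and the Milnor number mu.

Type D7, Milnor number mu = 7.

The Hessian of f at 0 has rank 0. Corank 2; j^3 = x^2*y has shape L^2 M (L != M), so D-series; mu = 7 gives D_7.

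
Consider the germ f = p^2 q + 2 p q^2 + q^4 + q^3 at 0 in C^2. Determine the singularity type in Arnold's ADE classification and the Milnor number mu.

The Hessian of f at 0 is [[0, 0], [0, 0]] with rank 0, so corank 2. A Groebner basis of the Jacobian ideal J(f) in C{p,q} is {p^3 - p^2/4 + q^2/4, p^2/4 + q^3 - q^2/4, p*q + q^2}; counting standard monomials gives mu = 5. Corank 2; j^3 = q*(p + q)^2 has shape L^2 M (L != M), so D-series; mu = 5 gives D_5.

Type D5, Milnor number mu = 5.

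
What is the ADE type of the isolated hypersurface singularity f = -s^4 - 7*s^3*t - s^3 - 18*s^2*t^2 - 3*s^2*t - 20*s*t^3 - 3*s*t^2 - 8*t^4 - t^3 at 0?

E_7

The Hessian of f at 0 has rank 0. Corank 2; j^3 = -(s + t)^3 is a perfect cube, so E-series; the 4-jet and mu = 7 give E_7.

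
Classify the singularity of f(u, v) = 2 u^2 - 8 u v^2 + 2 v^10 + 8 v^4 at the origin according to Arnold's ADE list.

A9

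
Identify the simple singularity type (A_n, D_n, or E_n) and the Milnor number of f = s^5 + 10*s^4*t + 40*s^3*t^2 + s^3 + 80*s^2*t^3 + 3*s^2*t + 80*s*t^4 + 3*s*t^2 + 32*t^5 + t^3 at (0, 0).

Type E_{8}, Milnor number mu = 8.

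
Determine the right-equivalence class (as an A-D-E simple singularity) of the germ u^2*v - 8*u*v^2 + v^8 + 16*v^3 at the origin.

D9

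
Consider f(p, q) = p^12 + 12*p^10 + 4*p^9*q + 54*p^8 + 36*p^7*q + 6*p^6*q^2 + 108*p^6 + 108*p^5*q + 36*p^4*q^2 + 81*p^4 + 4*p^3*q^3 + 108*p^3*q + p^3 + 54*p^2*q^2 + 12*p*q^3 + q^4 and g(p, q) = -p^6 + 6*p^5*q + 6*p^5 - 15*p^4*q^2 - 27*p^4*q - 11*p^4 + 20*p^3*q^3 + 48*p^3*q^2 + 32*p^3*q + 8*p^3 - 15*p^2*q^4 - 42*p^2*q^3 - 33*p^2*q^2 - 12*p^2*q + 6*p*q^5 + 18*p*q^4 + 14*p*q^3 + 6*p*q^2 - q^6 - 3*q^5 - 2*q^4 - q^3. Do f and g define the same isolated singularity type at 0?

The Hessian of f at 0 has rank 0. Corank 2; j^3 = p^3 is a perfect cube, so E-series; the 4-jet and mu = 6 give E_6. The Hessian of g at 0 has rank 0. Corank 2; j^3 = (2*p - q)^3 is a perfect cube, so E-series; the 4-jet and mu = 6 give E_6. Both have type E_6, hence right-equivalent.

Yes.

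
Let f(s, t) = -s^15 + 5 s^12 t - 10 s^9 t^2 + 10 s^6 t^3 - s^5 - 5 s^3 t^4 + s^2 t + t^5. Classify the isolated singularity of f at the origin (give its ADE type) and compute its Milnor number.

The Hessian of f at 0 is [[0, 0], [0, 0]] with rank 0, so corank 2. A Groebner basis of the Jacobian ideal J(f) in C{s,t} is {s^2/5 + t^4, s^3, s*t}; counting standard monomials gives mu = 6. Corank 2; j^3 = s^2*t has shape L^2 M (L != M), so D-series; mu = 6 gives D_6.

Type D_6, Milnor number mu = 6.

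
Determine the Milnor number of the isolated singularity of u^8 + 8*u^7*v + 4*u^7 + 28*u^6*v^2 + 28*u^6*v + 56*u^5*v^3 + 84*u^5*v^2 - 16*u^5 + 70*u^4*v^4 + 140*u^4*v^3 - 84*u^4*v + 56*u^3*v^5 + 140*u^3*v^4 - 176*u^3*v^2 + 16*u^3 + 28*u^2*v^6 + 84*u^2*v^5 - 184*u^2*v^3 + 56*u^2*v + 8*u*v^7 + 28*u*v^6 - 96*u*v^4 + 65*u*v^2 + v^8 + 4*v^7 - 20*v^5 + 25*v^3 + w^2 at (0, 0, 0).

9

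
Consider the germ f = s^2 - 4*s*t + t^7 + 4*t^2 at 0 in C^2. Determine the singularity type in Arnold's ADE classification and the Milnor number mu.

The Hessian of f at 0 has rank 1. Corank 1: A-series; mu = 6 gives A_6.

Type A_6, Milnor number mu = 6.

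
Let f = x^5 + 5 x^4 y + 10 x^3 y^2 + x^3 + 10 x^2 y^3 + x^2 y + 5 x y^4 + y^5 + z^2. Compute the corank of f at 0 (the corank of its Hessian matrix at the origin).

2

Hessian at 0 has rank 1.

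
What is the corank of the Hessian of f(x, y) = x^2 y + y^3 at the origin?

Hessian at 0 has rank 0.

2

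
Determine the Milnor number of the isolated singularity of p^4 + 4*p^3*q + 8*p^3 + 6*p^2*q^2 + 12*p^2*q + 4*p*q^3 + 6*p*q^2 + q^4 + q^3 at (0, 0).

The Hessian of f at 0 has rank 0. Corank 2; j^3 = (2*p + q)^3 is a perfect cube, so E-series; the 4-jet and mu = 6 give E_6.

6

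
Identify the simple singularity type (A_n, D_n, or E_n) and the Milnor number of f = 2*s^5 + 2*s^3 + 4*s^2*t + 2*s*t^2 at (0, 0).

The Hessian of f at 0 is [[0, 0], [0, 0]] with rank 0, so corank 2. A Groebner basis of the Jacobian ideal J(f) in C{s,t} is {s*t/5 + t^4 + t^2/5, s*t^2 + t^3, s^2 + s*t}; counting standard monomials gives mu = 6. Corank 2; j^3 = 2*s*(s + t)^2 has shape L^2 M (L != M), so D-series; mu = 6 gives D_6.

Type D_{6}, Milnor number mu = 6.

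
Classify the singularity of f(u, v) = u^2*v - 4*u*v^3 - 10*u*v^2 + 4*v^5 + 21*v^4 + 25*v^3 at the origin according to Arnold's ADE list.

D5

The Hessian of f at 0 is [[0, 0], [0, 0]] with rank 0, so corank 2. A Groebner basis of the Jacobian ideal J(f) in C{u,v} is {u*v^2 - 5*u*v/2 + 25*v^2/2, -u*v/2 + v^3 + 5*v^2/2, u^2 - 8*u*v + 15*v^2}; counting standard monomials gives mu = 5. Corank 2; j^3 = v*(u - 5*v)^2 has shape L^2 M (L != M), so D-series; mu = 5 gives D_5.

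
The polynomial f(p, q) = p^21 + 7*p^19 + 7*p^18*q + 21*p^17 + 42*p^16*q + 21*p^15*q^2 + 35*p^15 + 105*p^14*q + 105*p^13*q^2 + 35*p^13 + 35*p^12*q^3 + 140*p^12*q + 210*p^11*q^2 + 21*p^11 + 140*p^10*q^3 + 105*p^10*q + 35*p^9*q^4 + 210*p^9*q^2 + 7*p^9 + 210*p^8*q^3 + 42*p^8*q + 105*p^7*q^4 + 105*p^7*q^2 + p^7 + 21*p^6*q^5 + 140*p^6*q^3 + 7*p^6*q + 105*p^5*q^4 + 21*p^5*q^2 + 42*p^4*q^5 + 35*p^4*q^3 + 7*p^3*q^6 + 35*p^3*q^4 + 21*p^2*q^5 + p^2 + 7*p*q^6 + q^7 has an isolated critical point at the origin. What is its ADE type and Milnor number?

Type A_6, Milnor number mu = 6.

The Hessian of f at 0 has rank 1. Corank 1: A-series; mu = 6 gives A_6.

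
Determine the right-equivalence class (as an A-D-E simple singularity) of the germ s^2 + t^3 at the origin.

The Hessian of f at 0 has rank 1. Corank 1: A-series; mu = 2 gives A_2.

A2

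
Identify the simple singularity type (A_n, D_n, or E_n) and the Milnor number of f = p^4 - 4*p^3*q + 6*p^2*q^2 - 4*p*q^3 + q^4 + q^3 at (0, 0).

Type E_6, Milnor number mu = 6.

The Hessian of f at 0 is [[0, 0], [0, 0]] with rank 0, so corank 2. A Groebner basis of the Jacobian ideal J(f) in C{p,q} is {p^3 - 3*p^2*q, q^2}; counting standard monomials gives mu = 6. Corank 2; j^3 = q^3 is a perfect cube, so E-series; the 4-jet and mu = 6 give E_6.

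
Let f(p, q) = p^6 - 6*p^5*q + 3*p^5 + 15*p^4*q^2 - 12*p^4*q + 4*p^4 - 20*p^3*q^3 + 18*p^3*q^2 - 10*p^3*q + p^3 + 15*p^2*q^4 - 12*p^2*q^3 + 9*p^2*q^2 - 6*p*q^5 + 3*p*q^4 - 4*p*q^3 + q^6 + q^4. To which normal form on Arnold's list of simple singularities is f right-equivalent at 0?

The Hessian of f at 0 has rank 0. Corank 2; j^3 = p^3 is a perfect cube, so E-series; the 4-jet and mu = 6 give E_6.

E_{6}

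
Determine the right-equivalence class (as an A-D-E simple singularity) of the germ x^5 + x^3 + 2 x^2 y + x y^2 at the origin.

D_{6}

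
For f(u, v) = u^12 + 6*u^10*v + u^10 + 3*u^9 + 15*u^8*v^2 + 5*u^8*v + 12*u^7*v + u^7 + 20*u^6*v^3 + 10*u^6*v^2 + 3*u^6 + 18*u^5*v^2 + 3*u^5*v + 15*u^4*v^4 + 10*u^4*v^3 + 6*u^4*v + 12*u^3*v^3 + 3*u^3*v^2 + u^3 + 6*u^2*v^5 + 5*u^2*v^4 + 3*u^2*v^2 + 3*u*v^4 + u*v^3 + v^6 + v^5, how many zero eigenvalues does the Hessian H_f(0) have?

The Hessian at 0 is [[0, 0], [0, 0]] of rank 0; hence corank 2.

2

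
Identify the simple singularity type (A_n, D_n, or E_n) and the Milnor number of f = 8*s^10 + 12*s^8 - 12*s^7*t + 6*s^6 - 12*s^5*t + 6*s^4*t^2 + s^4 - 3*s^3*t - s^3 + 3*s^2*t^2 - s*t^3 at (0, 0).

The Hessian of f at 0 is [[0, 0], [0, 0]] with rank 0, so corank 2. A Groebner basis of the Jacobian ideal J(f) in C{s,t} is {3*s^2 + t^4 + t^3, s^3, s^2*t - s^2 - t^3/3, -2*s^2 + s*t^2 - 2*t^3/3}; counting standard monomials gives mu = 7. Corank 2; j^3 = -s^3 is a perfect cube, so E-series; the 4-jet and mu = 7 give E_7.

Type E_{7}, Milnor number mu = 7.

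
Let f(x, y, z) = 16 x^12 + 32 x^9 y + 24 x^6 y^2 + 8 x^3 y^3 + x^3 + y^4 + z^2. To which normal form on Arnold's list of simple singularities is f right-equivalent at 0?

The Hessian of f at 0 has rank 1. Corank 2; j^3 = x^3 is a perfect cube, so E-series; the 4-jet and mu = 6 give E_6.

E_6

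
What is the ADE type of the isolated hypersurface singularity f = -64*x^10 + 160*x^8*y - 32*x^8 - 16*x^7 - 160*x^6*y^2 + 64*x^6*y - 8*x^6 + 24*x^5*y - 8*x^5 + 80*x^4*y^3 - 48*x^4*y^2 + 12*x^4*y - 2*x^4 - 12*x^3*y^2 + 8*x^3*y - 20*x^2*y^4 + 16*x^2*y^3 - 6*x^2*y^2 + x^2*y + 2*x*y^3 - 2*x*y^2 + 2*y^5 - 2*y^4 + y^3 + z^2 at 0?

The Hessian of f at 0 has rank 1. Corank 2; j^3 = y*(x - y)^2 has shape L^2 M (L != M), so D-series; mu = 6 gives D_6.

D_6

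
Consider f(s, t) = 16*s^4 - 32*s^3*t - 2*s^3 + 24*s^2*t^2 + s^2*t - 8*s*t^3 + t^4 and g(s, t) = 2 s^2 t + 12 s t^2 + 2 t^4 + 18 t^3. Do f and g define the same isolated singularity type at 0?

Yes.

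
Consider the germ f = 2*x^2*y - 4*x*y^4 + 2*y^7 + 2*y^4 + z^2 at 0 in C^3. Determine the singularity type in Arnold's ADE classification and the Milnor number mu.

The Hessian of f at 0 is [[0, 0, 0], [0, 0, 0], [0, 0, 2]] with rank 1, so corank 2. A Groebner basis of the Jacobian ideal J(f) in C{x,y,z} is {x^3, x^2/4 + y^3, x*y, z}; counting standard monomials gives mu = 5. Corank 2; j^3 = 2*x^2*y has shape L^2 M (L != M), so D-series; mu = 5 gives D_5.

Type D5, Milnor number mu = 5.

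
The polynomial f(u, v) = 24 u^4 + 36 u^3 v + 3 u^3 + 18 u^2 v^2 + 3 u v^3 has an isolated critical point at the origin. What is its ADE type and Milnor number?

The Hessian of f at 0 has rank 0. Corank 2; j^3 = 3*u^3 is a perfect cube, so E-series; the 4-jet and mu = 7 give E_7.

Type E_{7}, Milnor number mu = 7.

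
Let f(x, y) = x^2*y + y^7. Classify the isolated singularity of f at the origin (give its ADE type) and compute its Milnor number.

Type D8, Milnor number mu = 8.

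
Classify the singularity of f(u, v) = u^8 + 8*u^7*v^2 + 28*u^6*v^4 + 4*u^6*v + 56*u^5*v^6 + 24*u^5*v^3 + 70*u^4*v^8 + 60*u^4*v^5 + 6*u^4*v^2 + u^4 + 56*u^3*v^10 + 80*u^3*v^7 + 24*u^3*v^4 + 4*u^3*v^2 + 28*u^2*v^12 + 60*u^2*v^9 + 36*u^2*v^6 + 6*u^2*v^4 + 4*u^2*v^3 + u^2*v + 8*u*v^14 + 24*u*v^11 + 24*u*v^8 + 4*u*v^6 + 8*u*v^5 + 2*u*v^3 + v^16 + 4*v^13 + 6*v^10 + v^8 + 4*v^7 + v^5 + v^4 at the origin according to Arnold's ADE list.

D5

The Hessian of f at 0 has rank 0. Corank 2; j^3 = u^2*v has shape L^2 M (L != M), so D-series; mu = 5 gives D_5.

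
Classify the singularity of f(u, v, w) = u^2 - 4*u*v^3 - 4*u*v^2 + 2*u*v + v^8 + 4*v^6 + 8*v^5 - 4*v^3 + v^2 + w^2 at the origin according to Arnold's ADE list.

The Hessian of f at 0 has rank 2. Corank 1: A-series; mu = 7 gives A_7.

A_7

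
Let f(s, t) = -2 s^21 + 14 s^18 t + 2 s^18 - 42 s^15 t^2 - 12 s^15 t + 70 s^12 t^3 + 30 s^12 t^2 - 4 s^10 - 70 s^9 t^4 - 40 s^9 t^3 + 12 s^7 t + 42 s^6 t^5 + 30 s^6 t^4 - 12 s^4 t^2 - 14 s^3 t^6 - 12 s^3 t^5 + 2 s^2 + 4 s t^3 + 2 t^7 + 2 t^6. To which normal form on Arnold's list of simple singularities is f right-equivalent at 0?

A6

The Hessian of f at 0 is [[4, 0], [0, 0]] with rank 1, so corank 1. A Groebner basis of the Jacobian ideal J(f) in C{s,t} is {s + t^3, s^2}; counting standard monomials gives mu = 6. Corank 1: A-series; mu = 6 gives A_6.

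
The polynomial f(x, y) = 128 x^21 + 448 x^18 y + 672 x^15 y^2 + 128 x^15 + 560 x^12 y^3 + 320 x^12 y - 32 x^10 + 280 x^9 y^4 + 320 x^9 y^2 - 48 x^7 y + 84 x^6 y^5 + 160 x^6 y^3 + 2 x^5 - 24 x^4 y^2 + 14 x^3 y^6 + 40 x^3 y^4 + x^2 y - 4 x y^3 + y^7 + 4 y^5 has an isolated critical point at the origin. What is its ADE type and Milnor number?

Type D8, Milnor number mu = 8.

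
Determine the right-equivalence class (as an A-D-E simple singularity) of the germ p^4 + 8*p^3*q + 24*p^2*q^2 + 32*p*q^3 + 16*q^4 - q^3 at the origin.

E6

The Hessian of f at 0 is [[0, 0], [0, 0]] with rank 0, so corank 2. A Groebner basis of the Jacobian ideal J(f) in C{p,q} is {p^3 + 6*p^2*q, q^2}; counting standard monomials gives mu = 6. Corank 2; j^3 = -q^3 is a perfect cube, so E-series; the 4-jet and mu = 6 give E_6.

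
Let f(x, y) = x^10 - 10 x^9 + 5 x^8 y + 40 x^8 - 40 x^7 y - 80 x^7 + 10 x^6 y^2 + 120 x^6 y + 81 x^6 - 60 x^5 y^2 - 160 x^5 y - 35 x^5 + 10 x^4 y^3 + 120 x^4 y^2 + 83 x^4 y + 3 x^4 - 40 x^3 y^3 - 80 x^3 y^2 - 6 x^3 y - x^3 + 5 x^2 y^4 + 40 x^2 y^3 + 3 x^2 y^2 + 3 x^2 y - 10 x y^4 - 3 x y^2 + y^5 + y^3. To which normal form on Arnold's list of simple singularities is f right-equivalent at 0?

E_{8}

The Hessian of f at 0 has rank 0. Corank 2; j^3 = -(x - y)^3 is a perfect cube, so E-series; the 5-jet and mu = 8 give E_8.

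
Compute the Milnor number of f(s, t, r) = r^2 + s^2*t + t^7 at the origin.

8

The Hessian of f at 0 has rank 1. Corank 2; j^3 = s^2*t has shape L^2 M (L != M), so D-series; mu = 8 gives D_8.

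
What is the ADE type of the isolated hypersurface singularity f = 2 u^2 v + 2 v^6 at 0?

D_{7}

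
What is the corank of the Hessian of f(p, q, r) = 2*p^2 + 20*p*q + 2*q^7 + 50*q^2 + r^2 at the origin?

The Hessian at 0 is [[4, 20, 0], [20, 100, 0], [0, 0, 2]] of rank 2; hence corank 1.

1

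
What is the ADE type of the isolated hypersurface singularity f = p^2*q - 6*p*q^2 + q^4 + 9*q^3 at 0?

D_{5}

The Hessian of f at 0 is [[0, 0], [0, 0]] with rank 0, so corank 2. A Groebner basis of the Jacobian ideal J(f) in C{p,q} is {p^3 + 27*p^2/4 - 243*q^2/4, p^2/4 + q^3 - 9*q^2/4, p*q - 3*q^2}; counting standard monomials gives mu = 5. Corank 2; j^3 = q*(p - 3*q)^2 has shape L^2 M (L != M), so D-series; mu = 5 gives D_5.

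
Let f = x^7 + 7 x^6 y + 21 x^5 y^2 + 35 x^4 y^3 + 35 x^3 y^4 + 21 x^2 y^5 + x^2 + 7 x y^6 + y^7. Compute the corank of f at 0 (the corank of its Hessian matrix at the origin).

1

The Hessian at 0 is [[2, 0], [0, 0]] of rank 1; hence corank 1.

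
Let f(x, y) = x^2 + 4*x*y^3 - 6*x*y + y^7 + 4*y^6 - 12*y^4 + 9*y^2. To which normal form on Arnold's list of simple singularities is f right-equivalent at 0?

The Hessian of f at 0 has rank 1. Corank 1: A-series; mu = 6 gives A_6.

A_6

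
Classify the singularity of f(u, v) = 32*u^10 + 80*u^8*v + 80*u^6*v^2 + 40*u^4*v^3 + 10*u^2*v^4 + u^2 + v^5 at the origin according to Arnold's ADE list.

The Hessian of f at 0 has rank 1. Corank 1: A-series; mu = 4 gives A_4.

A_4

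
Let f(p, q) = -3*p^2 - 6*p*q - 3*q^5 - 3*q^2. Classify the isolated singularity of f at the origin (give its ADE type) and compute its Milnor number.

Type A4, Milnor number mu = 4.

The Hessian of f at 0 has rank 1. Corank 1: A-series; mu = 4 gives A_4.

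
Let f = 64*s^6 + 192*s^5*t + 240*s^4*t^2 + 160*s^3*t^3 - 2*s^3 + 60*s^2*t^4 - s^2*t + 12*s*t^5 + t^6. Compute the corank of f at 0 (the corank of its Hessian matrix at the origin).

2

The Hessian at 0 is [[0, 0], [0, 0]] of rank 0; hence corank 2.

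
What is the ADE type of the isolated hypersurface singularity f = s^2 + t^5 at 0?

The Hessian of f at 0 has rank 1. Corank 1: A-series; mu = 4 gives A_4.

A4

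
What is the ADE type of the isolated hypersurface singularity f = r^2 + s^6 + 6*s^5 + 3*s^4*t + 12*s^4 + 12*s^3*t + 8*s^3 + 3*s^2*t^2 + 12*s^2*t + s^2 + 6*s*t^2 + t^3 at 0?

A_2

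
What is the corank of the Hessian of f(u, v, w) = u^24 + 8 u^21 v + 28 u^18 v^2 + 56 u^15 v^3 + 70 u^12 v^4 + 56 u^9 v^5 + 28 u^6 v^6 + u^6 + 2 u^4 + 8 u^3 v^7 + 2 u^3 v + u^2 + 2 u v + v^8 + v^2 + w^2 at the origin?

1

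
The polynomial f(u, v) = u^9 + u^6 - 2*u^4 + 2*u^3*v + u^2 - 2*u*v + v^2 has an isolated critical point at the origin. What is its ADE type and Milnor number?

The Hessian of f at 0 has rank 1. Corank 1: A-series; mu = 8 gives A_8.

Type A_8, Milnor number mu = 8.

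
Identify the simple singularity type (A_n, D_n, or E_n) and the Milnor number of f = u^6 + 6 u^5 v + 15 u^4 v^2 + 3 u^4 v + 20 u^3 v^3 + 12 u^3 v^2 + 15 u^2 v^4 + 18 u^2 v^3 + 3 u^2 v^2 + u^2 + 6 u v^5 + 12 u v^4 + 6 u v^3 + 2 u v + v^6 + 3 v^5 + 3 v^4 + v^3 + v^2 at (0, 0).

The Hessian of f at 0 has rank 1. Corank 1: A-series; mu = 2 gives A_2.

Type A2, Milnor number mu = 2.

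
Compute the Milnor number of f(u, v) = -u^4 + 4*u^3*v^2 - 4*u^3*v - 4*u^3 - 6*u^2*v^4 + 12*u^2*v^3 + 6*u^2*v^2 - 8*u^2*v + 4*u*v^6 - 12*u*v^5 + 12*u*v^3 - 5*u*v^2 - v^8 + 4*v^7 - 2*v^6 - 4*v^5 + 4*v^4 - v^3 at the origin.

5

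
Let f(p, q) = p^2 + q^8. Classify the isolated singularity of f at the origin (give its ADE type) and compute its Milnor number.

Type A7, Milnor number mu = 7.

The Hessian of f at 0 has rank 1. Corank 1: A-series; mu = 7 gives A_7.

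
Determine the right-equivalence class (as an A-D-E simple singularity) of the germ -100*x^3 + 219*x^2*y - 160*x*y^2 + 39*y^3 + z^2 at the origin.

The Hessian of f at 0 is [[0, 0, 0], [0, 0, 0], [0, 0, 2]] with rank 1, so corank 2. A Groebner basis of the Jacobian ideal J(f) in C{x,y,z} is {y^3, x^2 - 23*y^2/39, x*y - 10*y^2/13, z}; counting standard monomials gives mu = 4. Corank 2; j^3 = -(4*x - 3*y)*(25*x^2 - 36*x*y + 13*y^2) splits into three distinct lines over C (the quadratic factor has nonzero discriminant), so D_4.

D4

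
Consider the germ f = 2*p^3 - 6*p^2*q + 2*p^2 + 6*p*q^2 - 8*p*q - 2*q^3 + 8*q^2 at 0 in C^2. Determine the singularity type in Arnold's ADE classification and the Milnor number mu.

The Hessian of f at 0 is [[4, -8], [-8, 16]] with rank 1, so corank 1. A Groebner basis of the Jacobian ideal J(f) in C{p,q} is {q^2, p - 2*q}; counting standard monomials gives mu = 2. Corank 1: A-series; mu = 2 gives A_2.

Type A_2, Milnor number mu = 2.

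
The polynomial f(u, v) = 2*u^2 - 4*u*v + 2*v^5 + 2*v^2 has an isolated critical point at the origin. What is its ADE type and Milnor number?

Type A_4, Milnor number mu = 4.

The Hessian of f at 0 has rank 1. Corank 1: A-series; mu = 4 gives A_4.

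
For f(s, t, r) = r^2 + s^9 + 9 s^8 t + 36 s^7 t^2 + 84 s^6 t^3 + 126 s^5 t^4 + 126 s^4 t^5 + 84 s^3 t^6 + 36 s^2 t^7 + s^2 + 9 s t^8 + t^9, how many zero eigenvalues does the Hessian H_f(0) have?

1

The Hessian at 0 is [[2, 0, 0], [0, 0, 0], [0, 0, 2]] of rank 2; hence corank 1.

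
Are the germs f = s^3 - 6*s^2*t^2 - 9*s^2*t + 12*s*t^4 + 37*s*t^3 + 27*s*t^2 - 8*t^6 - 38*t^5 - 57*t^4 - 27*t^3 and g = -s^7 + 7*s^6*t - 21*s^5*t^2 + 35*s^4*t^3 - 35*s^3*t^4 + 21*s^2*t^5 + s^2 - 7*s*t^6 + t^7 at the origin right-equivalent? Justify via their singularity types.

No.

The Hessian of f at 0 has rank 0. Corank 2; j^3 = (s - 3*t)^3 is a perfect cube, so E-series; the 4-jet and mu = 7 give E_7. The Hessian of g at 0 has rank 1. Corank 1: A-series; mu = 6 gives A_6. f is E_7 but g is A_6, hence not right-equivalent.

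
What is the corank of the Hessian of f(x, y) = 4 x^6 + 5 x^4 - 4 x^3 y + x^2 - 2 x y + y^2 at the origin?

1

The Hessian at 0 is [[2, -2], [-2, 2]] of rank 1; hence corank 1.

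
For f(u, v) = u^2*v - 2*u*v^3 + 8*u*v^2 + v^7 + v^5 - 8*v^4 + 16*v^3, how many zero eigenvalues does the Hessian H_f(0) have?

Hessian at 0 has rank 0.

2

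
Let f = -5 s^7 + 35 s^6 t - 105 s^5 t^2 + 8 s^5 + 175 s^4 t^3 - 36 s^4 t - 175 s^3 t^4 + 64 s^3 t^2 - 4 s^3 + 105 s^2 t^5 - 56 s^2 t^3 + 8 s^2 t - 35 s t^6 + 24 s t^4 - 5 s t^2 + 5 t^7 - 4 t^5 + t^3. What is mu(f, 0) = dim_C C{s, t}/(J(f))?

8

The Hessian of f at 0 has rank 0. Corank 2; j^3 = -(s - t)*(2*s - t)^2 has shape L^2 M (L != M), so D-series; mu = 8 gives D_8.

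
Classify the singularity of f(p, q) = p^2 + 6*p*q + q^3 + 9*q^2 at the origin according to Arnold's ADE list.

A_{2}

The Hessian of f at 0 is [[2, 6], [6, 18]] with rank 1, so corank 1. A Groebner basis of the Jacobian ideal J(f) in C{p,q} is {q^2, p + 3*q}; counting standard monomials gives mu = 2. Corank 1: A-series; mu = 2 gives A_2.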